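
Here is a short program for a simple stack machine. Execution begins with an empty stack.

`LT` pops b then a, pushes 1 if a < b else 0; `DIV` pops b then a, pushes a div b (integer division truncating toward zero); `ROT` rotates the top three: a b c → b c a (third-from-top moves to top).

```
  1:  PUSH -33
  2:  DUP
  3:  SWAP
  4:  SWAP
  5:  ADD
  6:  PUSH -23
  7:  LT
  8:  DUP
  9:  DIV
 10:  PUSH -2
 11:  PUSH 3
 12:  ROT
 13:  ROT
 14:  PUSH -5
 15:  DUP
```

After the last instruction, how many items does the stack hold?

PUSH -33  [-33]
DUP       [-33, -33]
SWAP      [-33, -33]
SWAP      [-33, -33]
ADD       [-66]
PUSH -23  [-66, -23]
LT        [1]
DUP       [1, 1]
DIV       [1]
PUSH -2   [1, -2]
PUSH 3    [1, -2, 3]
ROT       [-2, 3, 1]
ROT       [3, 1, -2]
PUSH -5   [3, 1, -2, -5]
DUP       [3, 1, -2, -5, -5]

5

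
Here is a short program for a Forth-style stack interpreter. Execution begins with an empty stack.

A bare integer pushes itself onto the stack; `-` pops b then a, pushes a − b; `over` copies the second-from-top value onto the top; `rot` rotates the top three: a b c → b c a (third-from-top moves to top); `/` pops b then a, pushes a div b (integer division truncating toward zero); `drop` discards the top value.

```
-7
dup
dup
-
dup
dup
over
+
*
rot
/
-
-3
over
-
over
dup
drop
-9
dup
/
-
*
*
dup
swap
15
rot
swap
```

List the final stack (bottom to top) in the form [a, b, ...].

[0, 0, 15]

-7   : [-7]
dup  : [-7, -7]
dup  : [-7, -7, -7]
-    : [-7, 0]
dup  : [-7, 0, 0]
dup  : [-7, 0, 0, 0]
over : [-7, 0, 0, 0, 0]
+    : [-7, 0, 0, 0]
*    : [-7, 0, 0]
rot  : [0, 0, -7]
/    : [0, 0]
-    : [0]
-3   : [0, -3]
over : [0, -3, 0]
-    : [0, -3]
over : [0, -3, 0]
dup  : [0, -3, 0, 0]
drop : [0, -3, 0]
-9   : [0, -3, 0, -9]
dup  : [0, -3, 0, -9, -9]
/    : [0, -3, 0, 1]
-    : [0, -3, -1]
*    : [0, 3]
*    : [0]
dup  : [0, 0]
swap : [0, 0]
15   : [0, 0, 15]
rot  : [0, 15, 0]
swap : [0, 0, 15]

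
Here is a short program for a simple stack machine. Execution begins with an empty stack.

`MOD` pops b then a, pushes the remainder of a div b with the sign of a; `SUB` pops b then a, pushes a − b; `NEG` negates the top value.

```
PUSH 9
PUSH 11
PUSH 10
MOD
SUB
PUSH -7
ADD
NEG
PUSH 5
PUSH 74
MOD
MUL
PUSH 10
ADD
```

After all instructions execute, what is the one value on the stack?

5

PUSH 9  -> [9]
PUSH 11 -> [9, 11]
PUSH 10 -> [9, 11, 10]
MOD     -> [9, 1]
SUB     -> [8]
PUSH -7 -> [8, -7]
ADD     -> [1]
NEG     -> [-1]
PUSH 5  -> [-1, 5]
PUSH 74 -> [-1, 5, 74]
MOD     -> [-1, 5]
MUL     -> [-5]
PUSH 10 -> [-5, 10]
ADD     -> [5]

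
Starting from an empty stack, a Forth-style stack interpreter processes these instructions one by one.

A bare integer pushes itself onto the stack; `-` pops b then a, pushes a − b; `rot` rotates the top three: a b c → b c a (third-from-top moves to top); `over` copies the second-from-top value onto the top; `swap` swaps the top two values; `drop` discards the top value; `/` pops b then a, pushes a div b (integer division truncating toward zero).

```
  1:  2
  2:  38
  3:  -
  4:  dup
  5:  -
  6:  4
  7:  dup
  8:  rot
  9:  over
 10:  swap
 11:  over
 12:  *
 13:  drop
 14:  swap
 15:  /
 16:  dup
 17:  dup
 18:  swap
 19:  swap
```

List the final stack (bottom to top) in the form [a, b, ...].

2    : [2]
38   : [2, 38]
-    : [-36]
dup  : [-36, -36]
-    : [0]
4    : [0, 4]
dup  : [0, 4, 4]
rot  : [4, 4, 0]
over : [4, 4, 0, 4]
swap : [4, 4, 4, 0]
over : [4, 4, 4, 0, 4]
*    : [4, 4, 4, 0]
drop : [4, 4, 4]
swap : [4, 4, 4]
/    : [4, 1]
dup  : [4, 1, 1]
dup  : [4, 1, 1, 1]
swap : [4, 1, 1, 1]
swap : [4, 1, 1, 1]

[4, 1, 1, 1]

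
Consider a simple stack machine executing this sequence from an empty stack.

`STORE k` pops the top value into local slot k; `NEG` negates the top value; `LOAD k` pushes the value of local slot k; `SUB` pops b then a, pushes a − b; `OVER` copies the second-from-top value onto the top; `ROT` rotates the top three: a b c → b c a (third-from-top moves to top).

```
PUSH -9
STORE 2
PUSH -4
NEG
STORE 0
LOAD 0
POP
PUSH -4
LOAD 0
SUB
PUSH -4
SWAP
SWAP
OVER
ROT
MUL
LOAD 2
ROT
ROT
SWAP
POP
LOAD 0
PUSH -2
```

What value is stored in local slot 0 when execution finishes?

4

PUSH -9 : -9
STORE 2 : (empty)
PUSH -4 : -4
NEG     : 4
STORE 0 : (empty)
LOAD 0  : 4
POP     : (empty)
PUSH -4 : -4
LOAD 0  : -4 4
SUB     : -8
PUSH -4 : -8 -4
SWAP    : -4 -8
SWAP    : -8 -4
OVER    : -8 -4 -8
ROT     : -4 -8 -8
MUL     : -4 64
LOAD 2  : -4 64 -9
ROT     : 64 -9 -4
ROT     : -9 -4 64
SWAP    : -9 64 -4
POP     : -9 64
LOAD 0  : -9 64 4
PUSH -2 : -9 64 4 -2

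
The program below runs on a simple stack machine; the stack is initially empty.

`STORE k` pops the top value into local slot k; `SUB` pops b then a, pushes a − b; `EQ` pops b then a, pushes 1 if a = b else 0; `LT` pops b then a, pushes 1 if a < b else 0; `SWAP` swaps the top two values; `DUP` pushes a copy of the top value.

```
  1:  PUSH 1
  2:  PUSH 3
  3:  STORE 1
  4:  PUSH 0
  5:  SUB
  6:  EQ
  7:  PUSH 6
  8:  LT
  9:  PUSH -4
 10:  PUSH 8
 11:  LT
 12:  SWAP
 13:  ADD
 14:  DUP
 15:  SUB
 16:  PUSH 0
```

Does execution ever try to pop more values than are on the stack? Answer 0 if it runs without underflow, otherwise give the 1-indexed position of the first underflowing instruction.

6

PUSH 1  : 1
PUSH 3  : 1 3
STORE 1 : 1
PUSH 0  : 1 0
SUB     : 1
EQ  — needs 2 operands, stack has 1 → underflow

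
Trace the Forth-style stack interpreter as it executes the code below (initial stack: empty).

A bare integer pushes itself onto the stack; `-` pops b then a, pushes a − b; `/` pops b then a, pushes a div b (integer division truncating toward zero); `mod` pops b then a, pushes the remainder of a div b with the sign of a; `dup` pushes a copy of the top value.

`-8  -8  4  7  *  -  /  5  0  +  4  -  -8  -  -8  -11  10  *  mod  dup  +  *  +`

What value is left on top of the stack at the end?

-144

-8   [-8]
-8   [-8, -8]
4    [-8, -8, 4]
7    [-8, -8, 4, 7]
*    [-8, -8, 28]
-    [-8, -36]
/    [0]
5    [0, 5]
0    [0, 5, 0]
+    [0, 5]
4    [0, 5, 4]
-    [0, 1]
-8   [0, 1, -8]
-    [0, 9]
-8   [0, 9, -8]
-11  [0, 9, -8, -11]
10   [0, 9, -8, -11, 10]
*    [0, 9, -8, -110]
mod  [0, 9, -8]
dup  [0, 9, -8, -8]
+    [0, 9, -16]
*    [0, -144]
+    [-144]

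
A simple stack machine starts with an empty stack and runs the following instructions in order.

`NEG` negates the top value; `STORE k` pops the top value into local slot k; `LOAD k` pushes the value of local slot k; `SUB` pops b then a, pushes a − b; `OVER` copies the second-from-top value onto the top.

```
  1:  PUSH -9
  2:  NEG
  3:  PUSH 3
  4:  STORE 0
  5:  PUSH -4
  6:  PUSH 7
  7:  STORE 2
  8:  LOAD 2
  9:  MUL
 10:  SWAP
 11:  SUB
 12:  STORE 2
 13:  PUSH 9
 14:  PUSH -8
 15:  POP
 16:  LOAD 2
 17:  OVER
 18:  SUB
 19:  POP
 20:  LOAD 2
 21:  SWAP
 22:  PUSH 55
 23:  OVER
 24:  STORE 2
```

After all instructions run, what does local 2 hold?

PUSH -9 → -9
NEG     → 9
PUSH 3  → 9 3
STORE 0 → 9
PUSH -4 → 9 -4
PUSH 7  → 9 -4 7
STORE 2 → 9 -4
LOAD 2  → 9 -4 7
MUL     → 9 -28
SWAP    → -28 9
SUB     → -37
STORE 2 → (empty)
PUSH 9  → 9
PUSH -8 → 9 -8
POP     → 9
LOAD 2  → 9 -37
OVER    → 9 -37 9
SUB     → 9 -46
POP     → 9
LOAD 2  → 9 -37
SWAP    → -37 9
PUSH 55 → -37 9 55
OVER    → -37 9 55 9
STORE 2 → -37 9 55

9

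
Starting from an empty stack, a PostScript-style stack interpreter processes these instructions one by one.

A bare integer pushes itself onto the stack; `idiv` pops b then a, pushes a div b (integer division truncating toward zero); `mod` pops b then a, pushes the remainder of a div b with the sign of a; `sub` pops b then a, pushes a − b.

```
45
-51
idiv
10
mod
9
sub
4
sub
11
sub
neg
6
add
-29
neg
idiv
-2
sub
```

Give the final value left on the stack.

45   -> [45]
-51  -> [45, -51]
idiv -> [0]
10   -> [0, 10]
mod  -> [0]
9    -> [0, 9]
sub  -> [-9]
4    -> [-9, 4]
sub  -> [-13]
11   -> [-13, 11]
sub  -> [-24]
neg  -> [24]
6    -> [24, 6]
add  -> [30]
-29  -> [30, -29]
neg  -> [30, 29]
idiv -> [1]
-2   -> [1, -2]
sub  -> [3]

3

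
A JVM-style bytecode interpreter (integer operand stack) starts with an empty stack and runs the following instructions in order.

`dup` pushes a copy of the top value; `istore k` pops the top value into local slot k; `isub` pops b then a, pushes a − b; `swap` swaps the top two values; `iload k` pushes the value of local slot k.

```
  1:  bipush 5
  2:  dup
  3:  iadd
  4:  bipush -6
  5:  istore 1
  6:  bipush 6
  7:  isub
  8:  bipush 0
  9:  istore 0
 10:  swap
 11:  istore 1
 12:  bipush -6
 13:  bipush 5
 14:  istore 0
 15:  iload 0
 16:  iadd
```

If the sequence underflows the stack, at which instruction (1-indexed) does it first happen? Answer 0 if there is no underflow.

10

bipush 5   5
dup        5 5
iadd       10
bipush -6  10 -6
istore 1   10
bipush 6   10 6
isub       4
bipush 0   4 0
istore 0   4
swap  — needs 2 operands, stack has 1 → underflow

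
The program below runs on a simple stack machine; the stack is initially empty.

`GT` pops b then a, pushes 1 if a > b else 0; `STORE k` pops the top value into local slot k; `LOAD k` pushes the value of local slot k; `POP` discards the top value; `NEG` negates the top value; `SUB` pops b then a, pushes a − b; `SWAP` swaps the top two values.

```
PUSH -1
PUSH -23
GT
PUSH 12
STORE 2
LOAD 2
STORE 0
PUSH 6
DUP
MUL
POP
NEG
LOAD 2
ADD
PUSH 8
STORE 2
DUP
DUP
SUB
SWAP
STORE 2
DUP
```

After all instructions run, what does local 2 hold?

11

PUSH -1  : [-1]
PUSH -23 : [-1, -23]
GT       : [1]
PUSH 12  : [1, 12]
STORE 2  : [1]
LOAD 2   : [1, 12]
STORE 0  : [1]
PUSH 6   : [1, 6]
DUP      : [1, 6, 6]
MUL      : [1, 36]
POP      : [1]
NEG      : [-1]
LOAD 2   : [-1, 12]
ADD      : [11]
PUSH 8   : [11, 8]
STORE 2  : [11]
DUP      : [11, 11]
DUP      : [11, 11, 11]
SUB      : [11, 0]
SWAP     : [0, 11]
STORE 2  : [0]
DUP      : [0, 0]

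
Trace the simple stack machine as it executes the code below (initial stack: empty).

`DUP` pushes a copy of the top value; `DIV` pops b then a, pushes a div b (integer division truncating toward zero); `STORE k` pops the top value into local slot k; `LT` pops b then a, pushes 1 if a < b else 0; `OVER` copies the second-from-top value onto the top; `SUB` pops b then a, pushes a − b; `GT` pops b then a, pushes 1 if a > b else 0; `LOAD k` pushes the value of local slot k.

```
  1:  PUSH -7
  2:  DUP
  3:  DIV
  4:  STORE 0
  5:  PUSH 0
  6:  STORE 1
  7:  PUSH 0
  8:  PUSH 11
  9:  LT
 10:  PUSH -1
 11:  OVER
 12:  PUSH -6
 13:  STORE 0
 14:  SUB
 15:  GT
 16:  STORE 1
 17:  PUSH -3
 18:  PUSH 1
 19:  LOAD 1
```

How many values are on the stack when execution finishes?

3

PUSH -7 → -7
DUP     → -7 -7
DIV     → 1
STORE 0 → (empty)
PUSH 0  → 0
STORE 1 → (empty)
PUSH 0  → 0
PUSH 11 → 0 11
LT      → 1
PUSH -1 → 1 -1
OVER    → 1 -1 1
PUSH -6 → 1 -1 1 -6
STORE 0 → 1 -1 1
SUB     → 1 -2
GT      → 1
STORE 1 → (empty)
PUSH -3 → -3
PUSH 1  → -3 1
LOAD 1  → -3 1 1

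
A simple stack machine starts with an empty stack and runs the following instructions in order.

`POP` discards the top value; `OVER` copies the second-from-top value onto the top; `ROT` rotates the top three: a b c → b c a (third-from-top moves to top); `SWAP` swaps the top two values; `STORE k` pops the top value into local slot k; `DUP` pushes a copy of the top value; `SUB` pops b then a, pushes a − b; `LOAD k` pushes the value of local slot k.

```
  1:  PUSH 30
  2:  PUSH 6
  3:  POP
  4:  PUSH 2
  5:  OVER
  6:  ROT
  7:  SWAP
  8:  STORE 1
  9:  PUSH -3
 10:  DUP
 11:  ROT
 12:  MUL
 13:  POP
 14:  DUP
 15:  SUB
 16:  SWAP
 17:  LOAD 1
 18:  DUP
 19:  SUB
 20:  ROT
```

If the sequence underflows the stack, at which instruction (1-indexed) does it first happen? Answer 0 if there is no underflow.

0

PUSH 30  30
PUSH 6   30 6
POP      30
PUSH 2   30 2
OVER     30 2 30
ROT      2 30 30
SWAP     2 30 30
STORE 1  2 30
PUSH -3  2 30 -3
DUP      2 30 -3 -3
ROT      2 -3 -3 30
MUL      2 -3 -90
POP      2 -3
DUP      2 -3 -3
SUB      2 0
SWAP     0 2
LOAD 1   0 2 30
DUP      0 2 30 30
SUB      0 2 0
ROT      2 0 0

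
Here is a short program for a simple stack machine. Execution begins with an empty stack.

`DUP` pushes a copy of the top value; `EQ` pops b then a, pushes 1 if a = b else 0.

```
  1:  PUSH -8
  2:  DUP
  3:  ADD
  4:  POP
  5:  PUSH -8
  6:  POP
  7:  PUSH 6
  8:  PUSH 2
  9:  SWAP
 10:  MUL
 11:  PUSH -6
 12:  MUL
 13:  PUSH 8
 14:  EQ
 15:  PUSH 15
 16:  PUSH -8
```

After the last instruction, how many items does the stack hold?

3

PUSH -8 -> [-8]
DUP     -> [-8, -8]
ADD     -> [-16]
POP     -> []
PUSH -8 -> [-8]
POP     -> []
PUSH 6  -> [6]
PUSH 2  -> [6, 2]
SWAP    -> [2, 6]
MUL     -> [12]
PUSH -6 -> [12, -6]
MUL     -> [-72]
PUSH 8  -> [-72, 8]
EQ      -> [0]
PUSH 15 -> [0, 15]
PUSH -8 -> [0, 15, -8]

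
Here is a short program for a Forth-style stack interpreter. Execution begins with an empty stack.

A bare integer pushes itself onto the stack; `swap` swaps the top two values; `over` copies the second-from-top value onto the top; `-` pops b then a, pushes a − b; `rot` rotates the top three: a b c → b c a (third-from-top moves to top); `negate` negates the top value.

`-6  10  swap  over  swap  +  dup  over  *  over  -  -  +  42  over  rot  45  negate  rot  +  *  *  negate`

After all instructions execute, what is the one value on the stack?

-6     -> -6
10     -> -6 10
swap   -> 10 -6
over   -> 10 -6 10
swap   -> 10 10 -6
+      -> 10 4
dup    -> 10 4 4
over   -> 10 4 4 4
*      -> 10 4 16
over   -> 10 4 16 4
-      -> 10 4 12
-      -> 10 -8
+      -> 2
42     -> 2 42
over   -> 2 42 2
rot    -> 42 2 2
45     -> 42 2 2 45
negate -> 42 2 2 -45
rot    -> 42 2 -45 2
+      -> 42 2 -43
*      -> 42 -86
*      -> -3612
negate -> 3612

3612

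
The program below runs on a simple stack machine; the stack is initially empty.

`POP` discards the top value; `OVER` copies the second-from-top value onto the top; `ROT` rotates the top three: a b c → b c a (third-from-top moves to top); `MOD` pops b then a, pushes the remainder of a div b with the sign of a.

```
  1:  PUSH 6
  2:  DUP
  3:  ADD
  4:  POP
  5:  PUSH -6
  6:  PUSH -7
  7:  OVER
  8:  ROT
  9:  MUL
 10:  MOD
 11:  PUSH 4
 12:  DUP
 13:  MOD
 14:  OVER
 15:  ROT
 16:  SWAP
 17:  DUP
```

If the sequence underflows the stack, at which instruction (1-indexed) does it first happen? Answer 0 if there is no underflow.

0

PUSH 6   [6]
DUP      [6, 6]
ADD      [12]
POP      []
PUSH -6  [-6]
PUSH -7  [-6, -7]
OVER     [-6, -7, -6]
ROT      [-7, -6, -6]
MUL      [-7, 36]
MOD      [-7]
PUSH 4   [-7, 4]
DUP      [-7, 4, 4]
MOD      [-7, 0]
OVER     [-7, 0, -7]
ROT      [0, -7, -7]
SWAP     [0, -7, -7]
DUP      [0, -7, -7, -7]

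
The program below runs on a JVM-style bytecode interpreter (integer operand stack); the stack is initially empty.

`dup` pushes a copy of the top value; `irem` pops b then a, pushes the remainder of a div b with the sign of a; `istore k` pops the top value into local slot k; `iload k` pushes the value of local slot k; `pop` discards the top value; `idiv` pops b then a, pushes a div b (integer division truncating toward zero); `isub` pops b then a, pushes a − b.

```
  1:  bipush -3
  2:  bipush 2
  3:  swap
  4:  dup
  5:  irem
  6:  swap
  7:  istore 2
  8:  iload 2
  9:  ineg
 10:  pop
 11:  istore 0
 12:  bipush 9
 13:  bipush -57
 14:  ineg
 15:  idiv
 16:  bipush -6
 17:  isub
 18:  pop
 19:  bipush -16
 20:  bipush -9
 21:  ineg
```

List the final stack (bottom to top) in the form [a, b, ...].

[-16, 9]

bipush -3   -3
bipush 2    -3 2
swap        2 -3
dup         2 -3 -3
irem        2 0
swap        0 2
istore 2    0
iload 2     0 2
ineg        0 -2
pop         0
istore 0    (empty)
bipush 9    9
bipush -57  9 -57
ineg        9 57
idiv        0
bipush -6   0 -6
isub        6
pop         (empty)
bipush -16  -16
bipush -9   -16 -9
ineg        -16 9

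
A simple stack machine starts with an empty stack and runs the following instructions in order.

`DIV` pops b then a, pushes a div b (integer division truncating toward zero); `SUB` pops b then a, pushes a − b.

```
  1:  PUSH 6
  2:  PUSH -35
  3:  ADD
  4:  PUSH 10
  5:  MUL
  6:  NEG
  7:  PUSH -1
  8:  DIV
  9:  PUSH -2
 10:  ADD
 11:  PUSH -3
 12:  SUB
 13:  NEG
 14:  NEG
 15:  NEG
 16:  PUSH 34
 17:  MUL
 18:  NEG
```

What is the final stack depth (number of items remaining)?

1

PUSH 6   : 6
PUSH -35 : 6 -35
ADD      : -29
PUSH 10  : -29 10
MUL      : -290
NEG      : 290
PUSH -1  : 290 -1
DIV      : -290
PUSH -2  : -290 -2
ADD      : -292
PUSH -3  : -292 -3
SUB      : -289
NEG      : 289
NEG      : -289
NEG      : 289
PUSH 34  : 289 34
MUL      : 9826
NEG      : -9826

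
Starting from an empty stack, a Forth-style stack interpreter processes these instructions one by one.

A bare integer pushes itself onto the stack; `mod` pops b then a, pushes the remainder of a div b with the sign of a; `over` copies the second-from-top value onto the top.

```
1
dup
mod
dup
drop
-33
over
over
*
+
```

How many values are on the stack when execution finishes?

1    → [1]
dup  → [1, 1]
mod  → [0]
dup  → [0, 0]
drop → [0]
-33  → [0, -33]
over → [0, -33, 0]
over → [0, -33, 0, -33]
*    → [0, -33, 0]
+    → [0, -33]

2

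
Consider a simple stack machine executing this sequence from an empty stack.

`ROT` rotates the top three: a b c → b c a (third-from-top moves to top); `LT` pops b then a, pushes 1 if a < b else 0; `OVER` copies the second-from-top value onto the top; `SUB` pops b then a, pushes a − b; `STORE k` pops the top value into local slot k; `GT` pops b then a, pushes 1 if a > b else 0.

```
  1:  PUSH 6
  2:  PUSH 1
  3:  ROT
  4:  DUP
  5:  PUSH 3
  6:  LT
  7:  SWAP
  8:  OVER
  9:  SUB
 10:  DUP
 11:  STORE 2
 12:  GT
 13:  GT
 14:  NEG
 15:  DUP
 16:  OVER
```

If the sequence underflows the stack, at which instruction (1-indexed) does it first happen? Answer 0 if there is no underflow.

PUSH 6 → 6
PUSH 1 → 6 1
ROT  — needs 3 operands, stack has 2 → underflow

3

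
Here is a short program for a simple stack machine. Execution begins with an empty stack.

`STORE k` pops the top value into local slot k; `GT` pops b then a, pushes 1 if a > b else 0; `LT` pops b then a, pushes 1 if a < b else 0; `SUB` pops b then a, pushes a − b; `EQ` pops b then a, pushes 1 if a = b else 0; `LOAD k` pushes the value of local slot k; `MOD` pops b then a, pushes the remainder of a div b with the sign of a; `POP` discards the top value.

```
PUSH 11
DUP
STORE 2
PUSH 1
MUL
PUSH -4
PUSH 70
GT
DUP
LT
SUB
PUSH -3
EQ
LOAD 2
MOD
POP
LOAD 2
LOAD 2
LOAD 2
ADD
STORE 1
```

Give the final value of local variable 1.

PUSH 11 → 11
DUP     → 11 11
STORE 2 → 11
PUSH 1  → 11 1
MUL     → 11
PUSH -4 → 11 -4
PUSH 70 → 11 -4 70
GT      → 11 0
DUP     → 11 0 0
LT      → 11 0
SUB     → 11
PUSH -3 → 11 -3
EQ      → 0
LOAD 2  → 0 11
MOD     → 0
POP     → (empty)
LOAD 2  → 11
LOAD 2  → 11 11
LOAD 2  → 11 11 11
ADD     → 11 22
STORE 1 → 11

22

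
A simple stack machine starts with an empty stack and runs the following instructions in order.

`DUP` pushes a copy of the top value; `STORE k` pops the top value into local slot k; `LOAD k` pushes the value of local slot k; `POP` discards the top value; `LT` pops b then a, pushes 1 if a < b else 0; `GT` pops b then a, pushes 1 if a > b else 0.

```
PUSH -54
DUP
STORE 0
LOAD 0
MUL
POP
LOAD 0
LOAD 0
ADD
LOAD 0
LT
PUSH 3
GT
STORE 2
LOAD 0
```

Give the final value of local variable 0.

PUSH -54 : [-54]
DUP      : [-54, -54]
STORE 0  : [-54]
LOAD 0   : [-54, -54]
MUL      : [2916]
POP      : []
LOAD 0   : [-54]
LOAD 0   : [-54, -54]
ADD      : [-108]
LOAD 0   : [-108, -54]
LT       : [1]
PUSH 3   : [1, 3]
GT       : [0]
STORE 2  : []
LOAD 0   : [-54]

-54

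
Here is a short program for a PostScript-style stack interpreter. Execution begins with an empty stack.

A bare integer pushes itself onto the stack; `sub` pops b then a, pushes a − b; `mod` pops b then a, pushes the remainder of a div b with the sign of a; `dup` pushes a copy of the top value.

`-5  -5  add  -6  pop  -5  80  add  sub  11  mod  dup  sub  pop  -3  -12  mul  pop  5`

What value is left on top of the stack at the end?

-5  → -5
-5  → -5 -5
add → -10
-6  → -10 -6
pop → -10
-5  → -10 -5
80  → -10 -5 80
add → -10 75
sub → -85
11  → -85 11
mod → -8
dup → -8 -8
sub → 0
pop → (empty)
-3  → -3
-12 → -3 -12
mul → 36
pop → (empty)
5   → 5

5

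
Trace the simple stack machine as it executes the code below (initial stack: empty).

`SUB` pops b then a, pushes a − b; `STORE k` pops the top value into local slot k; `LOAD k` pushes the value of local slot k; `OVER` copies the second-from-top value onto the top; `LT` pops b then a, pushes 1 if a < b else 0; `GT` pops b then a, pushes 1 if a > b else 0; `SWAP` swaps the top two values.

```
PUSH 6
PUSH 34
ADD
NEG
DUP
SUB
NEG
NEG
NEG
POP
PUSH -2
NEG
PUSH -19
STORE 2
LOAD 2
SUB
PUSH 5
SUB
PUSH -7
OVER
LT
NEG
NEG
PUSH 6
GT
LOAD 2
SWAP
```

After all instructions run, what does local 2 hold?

PUSH 6   → 6
PUSH 34  → 6 34
ADD      → 40
NEG      → -40
DUP      → -40 -40
SUB      → 0
NEG      → 0
NEG      → 0
NEG      → 0
POP      → (empty)
PUSH -2  → -2
NEG      → 2
PUSH -19 → 2 -19
STORE 2  → 2
LOAD 2   → 2 -19
SUB      → 21
PUSH 5   → 21 5
SUB      → 16
PUSH -7  → 16 -7
OVER     → 16 -7 16
LT       → 16 1
NEG      → 16 -1
NEG      → 16 1
PUSH 6   → 16 1 6
GT       → 16 0
LOAD 2   → 16 0 -19
SWAP     → 16 -19 0

-19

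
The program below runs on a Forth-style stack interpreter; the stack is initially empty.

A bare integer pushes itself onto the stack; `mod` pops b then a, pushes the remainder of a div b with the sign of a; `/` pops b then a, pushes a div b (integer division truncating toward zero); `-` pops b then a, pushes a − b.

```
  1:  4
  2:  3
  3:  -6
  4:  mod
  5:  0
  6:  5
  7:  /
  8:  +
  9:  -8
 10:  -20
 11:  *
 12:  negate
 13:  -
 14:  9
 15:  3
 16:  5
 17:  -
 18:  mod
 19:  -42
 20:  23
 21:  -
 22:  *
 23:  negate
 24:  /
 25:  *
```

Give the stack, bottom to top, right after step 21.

[4, 163, 1, -65]

4      → 4
3      → 4 3
-6     → 4 3 -6
mod    → 4 3
0      → 4 3 0
5      → 4 3 0 5
/      → 4 3 0
+      → 4 3
-8     → 4 3 -8
-20    → 4 3 -8 -20
*      → 4 3 160
negate → 4 3 -160
-      → 4 163
9      → 4 163 9
3      → 4 163 9 3
5      → 4 163 9 3 5
-      → 4 163 9 -2
mod    → 4 163 1
-42    → 4 163 1 -42
23     → 4 163 1 -42 23
-      → 4 163 1 -65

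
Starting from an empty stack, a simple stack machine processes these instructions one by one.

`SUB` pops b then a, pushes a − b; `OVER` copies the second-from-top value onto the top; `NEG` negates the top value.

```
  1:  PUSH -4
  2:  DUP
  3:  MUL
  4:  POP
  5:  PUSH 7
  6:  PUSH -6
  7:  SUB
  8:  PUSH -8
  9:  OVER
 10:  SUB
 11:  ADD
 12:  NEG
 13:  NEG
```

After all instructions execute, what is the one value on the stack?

-8

PUSH -4 -> [-4]
DUP     -> [-4, -4]
MUL     -> [16]
POP     -> []
PUSH 7  -> [7]
PUSH -6 -> [7, -6]
SUB     -> [13]
PUSH -8 -> [13, -8]
OVER    -> [13, -8, 13]
SUB     -> [13, -21]
ADD     -> [-8]
NEG     -> [8]
NEG     -> [-8]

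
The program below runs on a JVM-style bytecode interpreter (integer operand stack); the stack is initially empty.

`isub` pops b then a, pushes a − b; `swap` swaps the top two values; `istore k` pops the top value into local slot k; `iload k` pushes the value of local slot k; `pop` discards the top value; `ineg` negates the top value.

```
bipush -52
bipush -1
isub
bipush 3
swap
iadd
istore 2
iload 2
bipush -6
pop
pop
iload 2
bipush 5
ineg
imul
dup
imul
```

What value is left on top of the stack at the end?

bipush -52 -> -52
bipush -1  -> -52 -1
isub       -> -51
bipush 3   -> -51 3
swap       -> 3 -51
iadd       -> -48
istore 2   -> (empty)
iload 2    -> -48
bipush -6  -> -48 -6
pop        -> -48
pop        -> (empty)
iload 2    -> -48
bipush 5   -> -48 5
ineg       -> -48 -5
imul       -> 240
dup        -> 240 240
imul       -> 57600

57600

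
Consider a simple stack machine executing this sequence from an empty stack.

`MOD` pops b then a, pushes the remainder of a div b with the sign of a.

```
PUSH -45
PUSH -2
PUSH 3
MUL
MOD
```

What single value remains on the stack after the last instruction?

PUSH -45  [-45]
PUSH -2   [-45, -2]
PUSH 3    [-45, -2, 3]
MUL       [-45, -6]
MOD       [-3]

-3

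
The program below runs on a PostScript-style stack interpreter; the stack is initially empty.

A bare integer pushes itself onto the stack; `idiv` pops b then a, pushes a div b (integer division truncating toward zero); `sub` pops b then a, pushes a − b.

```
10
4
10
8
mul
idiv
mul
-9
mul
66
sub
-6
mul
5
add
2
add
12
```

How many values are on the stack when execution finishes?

2

10   → 10
4    → 10 4
10   → 10 4 10
8    → 10 4 10 8
mul  → 10 4 80
idiv → 10 0
mul  → 0
-9   → 0 -9
mul  → 0
66   → 0 66
sub  → -66
-6   → -66 -6
mul  → 396
5    → 396 5
add  → 401
2    → 401 2
add  → 403
12   → 403 12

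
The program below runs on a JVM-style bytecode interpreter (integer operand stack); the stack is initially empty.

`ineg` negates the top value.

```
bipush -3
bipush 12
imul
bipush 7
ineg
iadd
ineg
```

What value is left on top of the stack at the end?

bipush -3 : -3
bipush 12 : -3 12
imul      : -36
bipush 7  : -36 7
ineg      : -36 -7
iadd      : -43
ineg      : 43

43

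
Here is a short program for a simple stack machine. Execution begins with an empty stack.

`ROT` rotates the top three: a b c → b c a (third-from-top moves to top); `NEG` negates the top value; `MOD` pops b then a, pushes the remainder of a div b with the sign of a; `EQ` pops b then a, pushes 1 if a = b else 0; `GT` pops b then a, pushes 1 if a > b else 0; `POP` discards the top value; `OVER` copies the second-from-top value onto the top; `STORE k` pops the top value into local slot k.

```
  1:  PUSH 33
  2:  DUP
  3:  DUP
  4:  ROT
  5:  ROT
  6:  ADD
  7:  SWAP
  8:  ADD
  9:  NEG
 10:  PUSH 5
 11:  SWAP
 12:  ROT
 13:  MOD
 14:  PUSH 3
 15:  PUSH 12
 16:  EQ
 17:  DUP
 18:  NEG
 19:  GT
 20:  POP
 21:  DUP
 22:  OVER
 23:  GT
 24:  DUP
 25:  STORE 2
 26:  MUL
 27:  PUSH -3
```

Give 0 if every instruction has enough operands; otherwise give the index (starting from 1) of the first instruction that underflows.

PUSH 33 : [33]
DUP     : [33, 33]
DUP     : [33, 33, 33]
ROT     : [33, 33, 33]
ROT     : [33, 33, 33]
ADD     : [33, 66]
SWAP    : [66, 33]
ADD     : [99]
NEG     : [-99]
PUSH 5  : [-99, 5]
SWAP    : [5, -99]
ROT  — needs 3 operands, stack has 2 → underflow

12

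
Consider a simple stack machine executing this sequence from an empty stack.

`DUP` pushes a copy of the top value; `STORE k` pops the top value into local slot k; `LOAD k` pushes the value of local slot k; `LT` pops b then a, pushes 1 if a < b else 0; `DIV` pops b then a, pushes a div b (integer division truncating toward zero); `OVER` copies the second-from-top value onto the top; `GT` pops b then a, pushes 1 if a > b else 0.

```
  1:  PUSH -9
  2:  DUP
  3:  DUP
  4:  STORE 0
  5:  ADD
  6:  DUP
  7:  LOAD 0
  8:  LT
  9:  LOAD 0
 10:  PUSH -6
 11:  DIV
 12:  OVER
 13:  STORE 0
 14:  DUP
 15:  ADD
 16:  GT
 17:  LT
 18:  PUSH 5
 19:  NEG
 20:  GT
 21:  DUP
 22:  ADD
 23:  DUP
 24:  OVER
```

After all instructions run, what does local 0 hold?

PUSH -9 -> [-9]
DUP     -> [-9, -9]
DUP     -> [-9, -9, -9]
STORE 0 -> [-9, -9]
ADD     -> [-18]
DUP     -> [-18, -18]
LOAD 0  -> [-18, -18, -9]
LT      -> [-18, 1]
LOAD 0  -> [-18, 1, -9]
PUSH -6 -> [-18, 1, -9, -6]
DIV     -> [-18, 1, 1]
OVER    -> [-18, 1, 1, 1]
STORE 0 -> [-18, 1, 1]
DUP     -> [-18, 1, 1, 1]
ADD     -> [-18, 1, 2]
GT      -> [-18, 0]
LT      -> [1]
PUSH 5  -> [1, 5]
NEG     -> [1, -5]
GT      -> [1]
DUP     -> [1, 1]
ADD     -> [2]
DUP     -> [2, 2]
OVER    -> [2, 2, 2]

1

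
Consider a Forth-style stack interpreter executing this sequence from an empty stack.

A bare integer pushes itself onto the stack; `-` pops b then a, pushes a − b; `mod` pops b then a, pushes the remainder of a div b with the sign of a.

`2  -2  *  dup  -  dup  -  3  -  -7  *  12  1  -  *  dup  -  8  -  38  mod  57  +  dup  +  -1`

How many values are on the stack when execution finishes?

2

2    [2]
-2   [2, -2]
*    [-4]
dup  [-4, -4]
-    [0]
dup  [0, 0]
-    [0]
3    [0, 3]
-    [-3]
-7   [-3, -7]
*    [21]
12   [21, 12]
1    [21, 12, 1]
-    [21, 11]
*    [231]
dup  [231, 231]
-    [0]
8    [0, 8]
-    [-8]
38   [-8, 38]
mod  [-8]
57   [-8, 57]
+    [49]
dup  [49, 49]
+    [98]
-1   [98, -1]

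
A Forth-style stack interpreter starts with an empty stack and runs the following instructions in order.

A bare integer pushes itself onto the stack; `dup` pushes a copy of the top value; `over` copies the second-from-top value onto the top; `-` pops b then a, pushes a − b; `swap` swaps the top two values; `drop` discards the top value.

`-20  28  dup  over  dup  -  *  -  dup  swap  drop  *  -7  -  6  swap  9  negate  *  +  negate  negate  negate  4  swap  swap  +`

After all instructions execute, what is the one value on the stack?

-4979

-20     [-20]
28      [-20, 28]
dup     [-20, 28, 28]
over    [-20, 28, 28, 28]
dup     [-20, 28, 28, 28, 28]
-       [-20, 28, 28, 0]
*       [-20, 28, 0]
-       [-20, 28]
dup     [-20, 28, 28]
swap    [-20, 28, 28]
drop    [-20, 28]
*       [-560]
-7      [-560, -7]
-       [-553]
6       [-553, 6]
swap    [6, -553]
9       [6, -553, 9]
negate  [6, -553, -9]
*       [6, 4977]
+       [4983]
negate  [-4983]
negate  [4983]
negate  [-4983]
4       [-4983, 4]
swap    [4, -4983]
swap    [-4983, 4]
+       [-4979]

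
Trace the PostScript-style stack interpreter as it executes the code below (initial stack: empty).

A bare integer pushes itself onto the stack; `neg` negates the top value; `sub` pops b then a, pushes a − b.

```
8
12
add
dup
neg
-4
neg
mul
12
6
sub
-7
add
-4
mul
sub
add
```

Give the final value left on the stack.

-64

8   → 8
12  → 8 12
add → 20
dup → 20 20
neg → 20 -20
-4  → 20 -20 -4
neg → 20 -20 4
mul → 20 -80
12  → 20 -80 12
6   → 20 -80 12 6
sub → 20 -80 6
-7  → 20 -80 6 -7
add → 20 -80 -1
-4  → 20 -80 -1 -4
mul → 20 -80 4
sub → 20 -84
add → -64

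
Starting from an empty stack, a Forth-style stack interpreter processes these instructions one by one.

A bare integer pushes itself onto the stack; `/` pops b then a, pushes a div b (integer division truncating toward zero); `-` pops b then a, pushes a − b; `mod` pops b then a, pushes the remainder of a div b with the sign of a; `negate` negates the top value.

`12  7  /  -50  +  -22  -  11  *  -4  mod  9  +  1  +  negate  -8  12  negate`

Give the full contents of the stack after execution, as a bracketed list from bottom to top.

[-9, -8, -12]

12     -> 12
7      -> 12 7
/      -> 1
-50    -> 1 -50
+      -> -49
-22    -> -49 -22
-      -> -27
11     -> -27 11
*      -> -297
-4     -> -297 -4
mod    -> -1
9      -> -1 9
+      -> 8
1      -> 8 1
+      -> 9
negate -> -9
-8     -> -9 -8
12     -> -9 -8 12
negate -> -9 -8 -12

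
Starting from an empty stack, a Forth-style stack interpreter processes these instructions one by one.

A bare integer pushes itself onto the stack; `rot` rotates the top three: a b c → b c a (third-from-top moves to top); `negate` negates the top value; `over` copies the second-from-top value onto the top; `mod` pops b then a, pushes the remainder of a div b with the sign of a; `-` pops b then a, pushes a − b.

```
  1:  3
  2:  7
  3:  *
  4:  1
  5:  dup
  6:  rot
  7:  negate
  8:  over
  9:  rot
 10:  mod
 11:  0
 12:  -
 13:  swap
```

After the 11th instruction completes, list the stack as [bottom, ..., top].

3      -> 3
7      -> 3 7
*      -> 21
1      -> 21 1
dup    -> 21 1 1
rot    -> 1 1 21
negate -> 1 1 -21
over   -> 1 1 -21 1
rot    -> 1 -21 1 1
mod    -> 1 -21 0
0      -> 1 -21 0 0

[1, -21, 0, 0]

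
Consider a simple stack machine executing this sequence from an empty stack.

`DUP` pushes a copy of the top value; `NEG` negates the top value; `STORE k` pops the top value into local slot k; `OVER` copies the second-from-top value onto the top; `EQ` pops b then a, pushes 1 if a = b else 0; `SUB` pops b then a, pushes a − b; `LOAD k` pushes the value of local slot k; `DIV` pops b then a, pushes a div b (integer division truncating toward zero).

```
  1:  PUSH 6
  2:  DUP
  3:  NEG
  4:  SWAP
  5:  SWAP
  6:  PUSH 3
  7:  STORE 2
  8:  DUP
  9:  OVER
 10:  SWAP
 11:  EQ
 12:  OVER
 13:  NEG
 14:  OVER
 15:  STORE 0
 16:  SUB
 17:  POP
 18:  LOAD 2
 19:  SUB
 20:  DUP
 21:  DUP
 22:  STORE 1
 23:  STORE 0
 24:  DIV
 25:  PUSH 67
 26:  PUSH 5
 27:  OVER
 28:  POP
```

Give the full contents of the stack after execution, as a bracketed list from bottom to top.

PUSH 6  -> [6]
DUP     -> [6, 6]
NEG     -> [6, -6]
SWAP    -> [-6, 6]
SWAP    -> [6, -6]
PUSH 3  -> [6, -6, 3]
STORE 2 -> [6, -6]
DUP     -> [6, -6, -6]
OVER    -> [6, -6, -6, -6]
SWAP    -> [6, -6, -6, -6]
EQ      -> [6, -6, 1]
OVER    -> [6, -6, 1, -6]
NEG     -> [6, -6, 1, 6]
OVER    -> [6, -6, 1, 6, 1]
STORE 0 -> [6, -6, 1, 6]
SUB     -> [6, -6, -5]
POP     -> [6, -6]
LOAD 2  -> [6, -6, 3]
SUB     -> [6, -9]
DUP     -> [6, -9, -9]
DUP     -> [6, -9, -9, -9]
STORE 1 -> [6, -9, -9]
STORE 0 -> [6, -9]
DIV     -> [0]
PUSH 67 -> [0, 67]
PUSH 5  -> [0, 67, 5]
OVER    -> [0, 67, 5, 67]
POP     -> [0, 67, 5]

[0, 67, 5]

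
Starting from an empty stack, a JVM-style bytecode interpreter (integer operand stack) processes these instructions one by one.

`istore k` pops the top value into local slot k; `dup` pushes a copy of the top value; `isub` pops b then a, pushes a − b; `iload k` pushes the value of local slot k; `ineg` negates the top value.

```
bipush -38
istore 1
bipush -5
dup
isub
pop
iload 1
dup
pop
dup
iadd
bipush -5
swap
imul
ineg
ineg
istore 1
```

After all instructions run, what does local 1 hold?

380

bipush -38 -> -38
istore 1   -> (empty)
bipush -5  -> -5
dup        -> -5 -5
isub       -> 0
pop        -> (empty)
iload 1    -> -38
dup        -> -38 -38
pop        -> -38
dup        -> -38 -38
iadd       -> -76
bipush -5  -> -76 -5
swap       -> -5 -76
imul       -> 380
ineg       -> -380
ineg       -> 380
istore 1   -> (empty)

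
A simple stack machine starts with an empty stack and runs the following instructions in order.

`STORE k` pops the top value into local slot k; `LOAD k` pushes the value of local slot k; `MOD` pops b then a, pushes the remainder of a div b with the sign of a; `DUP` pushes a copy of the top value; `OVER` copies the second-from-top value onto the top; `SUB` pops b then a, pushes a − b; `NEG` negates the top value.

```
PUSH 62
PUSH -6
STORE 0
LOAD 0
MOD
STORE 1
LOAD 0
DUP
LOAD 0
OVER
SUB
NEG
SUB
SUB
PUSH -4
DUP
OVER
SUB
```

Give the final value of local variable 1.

PUSH 62 : [62]
PUSH -6 : [62, -6]
STORE 0 : [62]
LOAD 0  : [62, -6]
MOD     : [2]
STORE 1 : []
LOAD 0  : [-6]
DUP     : [-6, -6]
LOAD 0  : [-6, -6, -6]
OVER    : [-6, -6, -6, -6]
SUB     : [-6, -6, 0]
NEG     : [-6, -6, 0]
SUB     : [-6, -6]
SUB     : [0]
PUSH -4 : [0, -4]
DUP     : [0, -4, -4]
OVER    : [0, -4, -4, -4]
SUB     : [0, -4, 0]

2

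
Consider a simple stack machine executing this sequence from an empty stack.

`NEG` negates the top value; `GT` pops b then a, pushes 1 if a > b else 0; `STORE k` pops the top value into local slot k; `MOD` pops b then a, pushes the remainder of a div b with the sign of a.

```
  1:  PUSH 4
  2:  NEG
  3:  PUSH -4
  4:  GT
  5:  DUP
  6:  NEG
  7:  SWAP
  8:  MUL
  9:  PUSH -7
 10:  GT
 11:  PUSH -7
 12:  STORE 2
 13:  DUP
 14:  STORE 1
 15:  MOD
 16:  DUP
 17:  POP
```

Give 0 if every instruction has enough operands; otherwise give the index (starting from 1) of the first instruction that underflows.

PUSH 4  -> 4
NEG     -> -4
PUSH -4 -> -4 -4
GT      -> 0
DUP     -> 0 0
NEG     -> 0 0
SWAP    -> 0 0
MUL     -> 0
PUSH -7 -> 0 -7
GT      -> 1
PUSH -7 -> 1 -7
STORE 2 -> 1
DUP     -> 1 1
STORE 1 -> 1
MOD  — needs 2 operands, stack has 1 → underflow

15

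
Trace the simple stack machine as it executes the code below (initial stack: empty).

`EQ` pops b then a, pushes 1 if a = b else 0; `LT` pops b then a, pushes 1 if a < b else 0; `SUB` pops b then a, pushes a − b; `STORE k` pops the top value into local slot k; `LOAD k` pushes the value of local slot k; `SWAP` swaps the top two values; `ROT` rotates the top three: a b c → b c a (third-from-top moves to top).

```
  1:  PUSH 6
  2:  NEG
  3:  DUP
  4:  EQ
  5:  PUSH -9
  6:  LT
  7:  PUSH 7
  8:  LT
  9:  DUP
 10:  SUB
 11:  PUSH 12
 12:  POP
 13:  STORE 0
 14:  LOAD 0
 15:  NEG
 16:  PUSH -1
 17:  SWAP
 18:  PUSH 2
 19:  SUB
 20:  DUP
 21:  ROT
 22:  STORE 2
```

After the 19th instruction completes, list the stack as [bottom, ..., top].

[-1, -2]

PUSH 6   [6]
NEG      [-6]
DUP      [-6, -6]
EQ       [1]
PUSH -9  [1, -9]
LT       [0]
PUSH 7   [0, 7]
LT       [1]
DUP      [1, 1]
SUB      [0]
PUSH 12  [0, 12]
POP      [0]
STORE 0  []
LOAD 0   [0]
NEG      [0]
PUSH -1  [0, -1]
SWAP     [-1, 0]
PUSH 2   [-1, 0, 2]
SUB      [-1, -2]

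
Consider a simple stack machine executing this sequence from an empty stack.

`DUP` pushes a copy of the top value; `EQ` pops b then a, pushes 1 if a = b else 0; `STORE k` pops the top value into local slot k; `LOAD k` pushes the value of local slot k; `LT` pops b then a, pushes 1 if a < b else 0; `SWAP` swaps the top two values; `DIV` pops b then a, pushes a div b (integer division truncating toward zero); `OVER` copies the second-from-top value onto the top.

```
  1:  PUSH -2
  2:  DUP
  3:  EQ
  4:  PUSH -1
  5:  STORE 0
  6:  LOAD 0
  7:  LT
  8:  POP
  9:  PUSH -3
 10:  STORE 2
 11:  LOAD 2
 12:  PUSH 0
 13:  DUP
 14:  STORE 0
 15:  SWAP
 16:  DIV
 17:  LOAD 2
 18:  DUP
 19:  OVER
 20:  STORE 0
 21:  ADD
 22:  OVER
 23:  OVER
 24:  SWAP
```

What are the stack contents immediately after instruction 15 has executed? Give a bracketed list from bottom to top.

PUSH -2 -> -2
DUP     -> -2 -2
EQ      -> 1
PUSH -1 -> 1 -1
STORE 0 -> 1
LOAD 0  -> 1 -1
LT      -> 0
POP     -> (empty)
PUSH -3 -> -3
STORE 2 -> (empty)
LOAD 2  -> -3
PUSH 0  -> -3 0
DUP     -> -3 0 0
STORE 0 -> -3 0
SWAP    -> 0 -3

[0, -3]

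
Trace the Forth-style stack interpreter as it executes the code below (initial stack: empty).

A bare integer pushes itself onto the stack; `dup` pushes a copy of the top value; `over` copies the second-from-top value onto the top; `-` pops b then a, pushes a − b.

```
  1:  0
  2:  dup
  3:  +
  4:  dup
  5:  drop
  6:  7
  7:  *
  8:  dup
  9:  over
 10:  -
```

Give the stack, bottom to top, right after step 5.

[0]

0    → [0]
dup  → [0, 0]
+    → [0]
dup  → [0, 0]
drop → [0]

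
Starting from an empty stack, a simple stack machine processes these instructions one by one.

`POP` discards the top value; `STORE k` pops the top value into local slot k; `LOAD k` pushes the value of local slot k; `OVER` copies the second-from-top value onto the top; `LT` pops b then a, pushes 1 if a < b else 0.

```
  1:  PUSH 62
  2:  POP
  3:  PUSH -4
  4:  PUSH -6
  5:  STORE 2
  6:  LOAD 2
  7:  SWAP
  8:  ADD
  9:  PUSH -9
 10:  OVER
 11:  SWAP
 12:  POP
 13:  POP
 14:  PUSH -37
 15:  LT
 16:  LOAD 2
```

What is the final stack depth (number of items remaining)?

2

PUSH 62   [62]
POP       []
PUSH -4   [-4]
PUSH -6   [-4, -6]
STORE 2   [-4]
LOAD 2    [-4, -6]
SWAP      [-6, -4]
ADD       [-10]
PUSH -9   [-10, -9]
OVER      [-10, -9, -10]
SWAP      [-10, -10, -9]
POP       [-10, -10]
POP       [-10]
PUSH -37  [-10, -37]
LT        [0]
LOAD 2    [0, -6]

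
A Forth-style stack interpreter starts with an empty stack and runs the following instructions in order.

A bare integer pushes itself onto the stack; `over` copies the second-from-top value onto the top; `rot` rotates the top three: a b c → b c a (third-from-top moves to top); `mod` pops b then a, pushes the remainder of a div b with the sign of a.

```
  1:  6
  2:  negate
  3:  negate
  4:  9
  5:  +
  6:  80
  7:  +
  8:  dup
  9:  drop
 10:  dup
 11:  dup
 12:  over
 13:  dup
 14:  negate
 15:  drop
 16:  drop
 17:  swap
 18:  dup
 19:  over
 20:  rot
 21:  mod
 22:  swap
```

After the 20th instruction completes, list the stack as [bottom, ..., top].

[95, 95, 95, 95, 95]

6       6
negate  -6
negate  6
9       6 9
+       15
80      15 80
+       95
dup     95 95
drop    95
dup     95 95
dup     95 95 95
over    95 95 95 95
dup     95 95 95 95 95
negate  95 95 95 95 -95
drop    95 95 95 95
drop    95 95 95
swap    95 95 95
dup     95 95 95 95
over    95 95 95 95 95
rot     95 95 95 95 95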